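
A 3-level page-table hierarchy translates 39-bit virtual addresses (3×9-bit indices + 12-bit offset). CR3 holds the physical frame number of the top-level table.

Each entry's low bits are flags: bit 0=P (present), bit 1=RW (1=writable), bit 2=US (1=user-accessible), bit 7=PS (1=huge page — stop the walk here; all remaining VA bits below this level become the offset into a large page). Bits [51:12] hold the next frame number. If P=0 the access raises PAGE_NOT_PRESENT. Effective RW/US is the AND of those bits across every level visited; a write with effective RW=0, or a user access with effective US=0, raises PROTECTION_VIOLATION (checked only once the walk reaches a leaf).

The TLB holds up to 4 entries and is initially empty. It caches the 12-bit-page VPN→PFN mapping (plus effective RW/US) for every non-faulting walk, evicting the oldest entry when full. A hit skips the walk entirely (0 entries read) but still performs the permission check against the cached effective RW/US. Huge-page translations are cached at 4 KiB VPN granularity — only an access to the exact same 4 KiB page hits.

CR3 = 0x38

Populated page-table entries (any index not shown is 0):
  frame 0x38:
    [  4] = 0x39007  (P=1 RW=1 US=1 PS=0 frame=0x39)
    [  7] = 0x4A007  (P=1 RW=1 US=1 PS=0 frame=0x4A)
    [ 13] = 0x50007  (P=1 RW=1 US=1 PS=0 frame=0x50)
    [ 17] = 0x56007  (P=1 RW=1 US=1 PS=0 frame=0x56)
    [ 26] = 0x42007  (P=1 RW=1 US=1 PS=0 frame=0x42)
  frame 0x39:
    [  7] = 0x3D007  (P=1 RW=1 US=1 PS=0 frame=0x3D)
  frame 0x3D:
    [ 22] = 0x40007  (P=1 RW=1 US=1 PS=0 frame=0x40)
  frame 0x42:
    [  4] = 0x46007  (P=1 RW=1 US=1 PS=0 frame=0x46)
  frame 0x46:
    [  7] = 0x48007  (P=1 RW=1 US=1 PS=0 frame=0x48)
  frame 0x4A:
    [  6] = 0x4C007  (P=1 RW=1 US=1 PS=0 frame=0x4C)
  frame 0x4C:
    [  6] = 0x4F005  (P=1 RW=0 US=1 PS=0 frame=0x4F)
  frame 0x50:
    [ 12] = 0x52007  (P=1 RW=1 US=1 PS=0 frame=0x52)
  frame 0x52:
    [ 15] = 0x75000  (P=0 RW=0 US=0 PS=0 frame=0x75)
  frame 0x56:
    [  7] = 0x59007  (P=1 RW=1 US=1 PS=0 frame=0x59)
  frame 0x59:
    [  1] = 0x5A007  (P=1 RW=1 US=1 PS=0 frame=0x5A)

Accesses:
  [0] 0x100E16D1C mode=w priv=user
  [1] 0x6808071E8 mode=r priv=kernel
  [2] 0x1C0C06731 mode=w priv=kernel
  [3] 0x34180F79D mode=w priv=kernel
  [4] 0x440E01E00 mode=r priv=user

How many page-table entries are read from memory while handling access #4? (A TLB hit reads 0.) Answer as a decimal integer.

Per-access translation:
#0 VA=0x100E16D1C (w,user):
  L0 @0x38[4] → 0x39007  P=1,RW=1,US=1,PS=0
  L1 @0x39[7] → 0x3D007  P=1,RW=1,US=1,PS=0
  L2 @0x3D[22] → 0x40007  P=1,RW=1,US=1,PS=0
  → PA=0x40D1C  (3 entries read)
#1 VA=0x6808071E8 (r,kernel):
  L0 @0x38[26] → 0x42007  P=1,RW=1,US=1,PS=0
  L1 @0x42[4] → 0x46007  P=1,RW=1,US=1,PS=0
  L2 @0x46[7] → 0x48007  P=1,RW=1,US=1,PS=0
  → PA=0x481E8  (3 entries read)
#2 VA=0x1C0C06731 (w,kernel):
  L0 @0x38[7] → 0x4A007  P=1,RW=1,US=1,PS=0
  L1 @0x4A[6] → 0x4C007  P=1,RW=1,US=1,PS=0
  L2 @0x4C[6] → 0x4F005  P=1,RW=0,US=1,PS=0
  ✗ PROTECTION_VIOLATION  [3 reads]
#3 VA=0x34180F79D (w,kernel):
  L0 @0x38[13] → 0x50007  P=1,RW=1,US=1,PS=0
  L1 @0x50[12] → 0x52007  P=1,RW=1,US=1,PS=0
  L2 @0x52[15] → 0x75000  P=0,RW=0,US=0,PS=0
  ✗ PAGE_NOT_PRESENT  [3 reads]
#4 VA=0x440E01E00 (r,user):
  L0 @0x38[17] → 0x56007  P=1,RW=1,US=1,PS=0
  L1 @0x56[7] → 0x59007  P=1,RW=1,US=1,PS=0
  L2 @0x59[1] → 0x5A007  P=1,RW=1,US=1,PS=0
  → PA=0x5AE00  (3 entries read)

Entries read for #4: 3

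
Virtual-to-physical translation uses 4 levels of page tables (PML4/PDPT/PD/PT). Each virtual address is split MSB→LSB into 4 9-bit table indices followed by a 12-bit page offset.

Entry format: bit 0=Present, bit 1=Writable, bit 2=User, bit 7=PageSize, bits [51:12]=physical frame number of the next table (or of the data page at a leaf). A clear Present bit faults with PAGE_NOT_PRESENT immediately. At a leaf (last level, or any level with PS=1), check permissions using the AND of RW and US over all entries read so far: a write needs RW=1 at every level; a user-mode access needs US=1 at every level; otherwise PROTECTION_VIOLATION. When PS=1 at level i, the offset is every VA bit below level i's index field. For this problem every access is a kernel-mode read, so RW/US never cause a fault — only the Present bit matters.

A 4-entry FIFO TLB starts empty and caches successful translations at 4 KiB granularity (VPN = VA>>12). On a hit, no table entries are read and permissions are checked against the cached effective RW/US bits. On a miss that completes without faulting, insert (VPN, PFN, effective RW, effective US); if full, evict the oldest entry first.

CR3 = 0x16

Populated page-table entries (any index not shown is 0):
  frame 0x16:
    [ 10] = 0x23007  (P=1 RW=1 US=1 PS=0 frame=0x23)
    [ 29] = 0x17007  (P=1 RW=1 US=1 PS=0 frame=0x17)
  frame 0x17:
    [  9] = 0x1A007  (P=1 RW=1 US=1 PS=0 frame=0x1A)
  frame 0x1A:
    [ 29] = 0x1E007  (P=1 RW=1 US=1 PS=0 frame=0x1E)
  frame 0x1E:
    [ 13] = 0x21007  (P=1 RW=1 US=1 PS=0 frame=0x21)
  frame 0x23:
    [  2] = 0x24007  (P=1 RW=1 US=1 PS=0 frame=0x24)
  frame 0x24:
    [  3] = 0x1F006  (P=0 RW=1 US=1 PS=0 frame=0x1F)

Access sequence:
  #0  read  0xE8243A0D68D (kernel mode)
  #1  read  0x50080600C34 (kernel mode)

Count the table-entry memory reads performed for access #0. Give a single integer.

Per-access translation:
#0 VA=0xE8243A0D68D (r,kernel):
  L0: frame=0x16 idx=29 entry=0x17007 [P=1 RW=1 US=1 PS=0]
  L1: frame=0x17 idx=9 entry=0x1A007 [P=1 RW=1 US=1 PS=0]
  L2: frame=0x1A idx=29 entry=0x1E007 [P=1 RW=1 US=1 PS=0]
  L3: frame=0x1E idx=13 entry=0x21007 [P=1 RW=1 US=1 PS=0]
  → PA=0x2168D  (4 entries read)
#1 VA=0x50080600C34 (r,kernel):
  L0: frame=0x16 idx=10 entry=0x23007 [P=1 RW=1 US=1 PS=0]
  L1: frame=0x23 idx=2 entry=0x24007 [P=1 RW=1 US=1 PS=0]
  L2: frame=0x24 idx=3 entry=0x1F006 [P=0 RW=1 US=1 PS=0]
  → PAGE_NOT_PRESENT  (3 entries read)

Entries read for #0: 4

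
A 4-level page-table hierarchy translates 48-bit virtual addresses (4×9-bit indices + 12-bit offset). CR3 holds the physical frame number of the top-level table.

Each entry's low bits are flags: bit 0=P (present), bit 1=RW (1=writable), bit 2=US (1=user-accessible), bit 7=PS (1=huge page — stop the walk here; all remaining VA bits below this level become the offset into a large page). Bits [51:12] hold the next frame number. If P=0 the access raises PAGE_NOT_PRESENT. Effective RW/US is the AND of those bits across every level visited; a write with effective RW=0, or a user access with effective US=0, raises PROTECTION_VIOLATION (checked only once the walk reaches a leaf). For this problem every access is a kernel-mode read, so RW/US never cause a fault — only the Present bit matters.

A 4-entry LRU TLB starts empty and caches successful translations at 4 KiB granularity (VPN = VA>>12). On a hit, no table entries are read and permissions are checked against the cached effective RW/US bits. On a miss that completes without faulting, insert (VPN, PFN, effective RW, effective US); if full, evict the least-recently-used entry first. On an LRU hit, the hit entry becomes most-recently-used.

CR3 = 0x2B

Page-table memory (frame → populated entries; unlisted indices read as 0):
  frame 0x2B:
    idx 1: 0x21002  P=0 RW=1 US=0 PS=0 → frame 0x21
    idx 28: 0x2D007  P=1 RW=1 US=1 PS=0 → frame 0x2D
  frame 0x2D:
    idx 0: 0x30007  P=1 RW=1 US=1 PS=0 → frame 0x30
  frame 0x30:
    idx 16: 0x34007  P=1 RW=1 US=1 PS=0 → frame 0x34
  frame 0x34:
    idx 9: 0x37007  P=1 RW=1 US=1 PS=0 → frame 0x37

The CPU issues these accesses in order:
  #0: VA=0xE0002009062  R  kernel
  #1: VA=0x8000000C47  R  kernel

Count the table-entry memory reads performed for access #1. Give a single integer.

Walk each access:
#0 VA=0xE0002009062 (r,kernel):
  L0: frame=0x2B idx=28 entry=0x2D007 [P=1 RW=1 US=1 PS=0]
  L1: frame=0x2D idx=0 entry=0x30007 [P=1 RW=1 US=1 PS=0]
  L2: frame=0x30 idx=16 entry=0x34007 [P=1 RW=1 US=1 PS=0]
  L3: frame=0x34 idx=9 entry=0x37007 [P=1 RW=1 US=1 PS=0]
  ⇒ phys 0x37062  [4 reads]
#1 VA=0x8000000C47 (r,kernel):
  L0: frame=0x2B idx=1 entry=0x21002 [P=0 RW=1 US=0 PS=0]
  ⇒ fault: PAGE_NOT_PRESENT  — 1 lookups

Entries read for #1: 1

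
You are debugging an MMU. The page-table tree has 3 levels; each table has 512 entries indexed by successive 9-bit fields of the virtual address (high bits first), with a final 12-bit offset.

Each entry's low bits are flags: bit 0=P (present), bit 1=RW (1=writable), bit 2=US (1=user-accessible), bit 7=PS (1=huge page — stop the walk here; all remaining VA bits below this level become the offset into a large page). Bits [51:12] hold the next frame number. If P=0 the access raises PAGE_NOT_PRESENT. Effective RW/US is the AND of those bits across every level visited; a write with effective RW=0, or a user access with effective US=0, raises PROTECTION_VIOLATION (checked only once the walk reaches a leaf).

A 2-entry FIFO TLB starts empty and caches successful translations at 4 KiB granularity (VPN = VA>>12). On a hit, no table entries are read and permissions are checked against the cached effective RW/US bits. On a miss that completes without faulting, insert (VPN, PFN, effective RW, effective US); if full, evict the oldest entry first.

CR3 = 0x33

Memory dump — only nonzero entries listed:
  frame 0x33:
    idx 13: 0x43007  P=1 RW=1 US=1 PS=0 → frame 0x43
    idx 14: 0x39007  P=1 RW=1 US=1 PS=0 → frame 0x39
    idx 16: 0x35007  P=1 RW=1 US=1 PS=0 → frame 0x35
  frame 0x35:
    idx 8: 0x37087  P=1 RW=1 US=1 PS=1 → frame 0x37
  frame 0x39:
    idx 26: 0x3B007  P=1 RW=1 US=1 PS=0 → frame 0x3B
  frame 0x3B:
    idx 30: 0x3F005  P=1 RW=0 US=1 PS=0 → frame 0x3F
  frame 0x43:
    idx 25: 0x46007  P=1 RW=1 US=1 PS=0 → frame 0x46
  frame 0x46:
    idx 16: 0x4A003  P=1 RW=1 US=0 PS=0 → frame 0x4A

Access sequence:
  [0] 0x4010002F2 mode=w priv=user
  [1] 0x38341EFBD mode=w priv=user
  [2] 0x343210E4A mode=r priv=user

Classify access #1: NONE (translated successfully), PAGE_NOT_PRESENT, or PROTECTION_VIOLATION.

Walk each access:
#0 VA=0x4010002F2 (w,user):
  lvl0: tbl 0x33, slot 16 ⇒ 0x35007 (P1/RW1/US1/PS0)
  lvl1: tbl 0x35, slot 8 ⇒ 0x37087 (P1/RW1/US1/PS1)
  → PA=0x372F2 (huge @L1)  (2 entries read)
#1 VA=0x38341EFBD (w,user):
  lvl0: tbl 0x33, slot 14 ⇒ 0x39007 (P1/RW1/US1/PS0)
  lvl1: tbl 0x39, slot 26 ⇒ 0x3B007 (P1/RW1/US1/PS0)
  lvl2: tbl 0x3B, slot 30 ⇒ 0x3F005 (P1/RW0/US1/PS0)
  ⇒ fault: PROTECTION_VIOLATION  — 3 lookups
#2 VA=0x343210E4A (r,user):
  lvl0: tbl 0x33, slot 13 ⇒ 0x43007 (P1/RW1/US1/PS0)
  lvl1: tbl 0x43, slot 25 ⇒ 0x46007 (P1/RW1/US1/PS0)
  lvl2: tbl 0x46, slot 16 ⇒ 0x4A003 (P1/RW1/US0/PS0)
  ⇒ fault: PROTECTION_VIOLATION  — 3 lookups

Access #1 fault: PROTECTION_VIOLATION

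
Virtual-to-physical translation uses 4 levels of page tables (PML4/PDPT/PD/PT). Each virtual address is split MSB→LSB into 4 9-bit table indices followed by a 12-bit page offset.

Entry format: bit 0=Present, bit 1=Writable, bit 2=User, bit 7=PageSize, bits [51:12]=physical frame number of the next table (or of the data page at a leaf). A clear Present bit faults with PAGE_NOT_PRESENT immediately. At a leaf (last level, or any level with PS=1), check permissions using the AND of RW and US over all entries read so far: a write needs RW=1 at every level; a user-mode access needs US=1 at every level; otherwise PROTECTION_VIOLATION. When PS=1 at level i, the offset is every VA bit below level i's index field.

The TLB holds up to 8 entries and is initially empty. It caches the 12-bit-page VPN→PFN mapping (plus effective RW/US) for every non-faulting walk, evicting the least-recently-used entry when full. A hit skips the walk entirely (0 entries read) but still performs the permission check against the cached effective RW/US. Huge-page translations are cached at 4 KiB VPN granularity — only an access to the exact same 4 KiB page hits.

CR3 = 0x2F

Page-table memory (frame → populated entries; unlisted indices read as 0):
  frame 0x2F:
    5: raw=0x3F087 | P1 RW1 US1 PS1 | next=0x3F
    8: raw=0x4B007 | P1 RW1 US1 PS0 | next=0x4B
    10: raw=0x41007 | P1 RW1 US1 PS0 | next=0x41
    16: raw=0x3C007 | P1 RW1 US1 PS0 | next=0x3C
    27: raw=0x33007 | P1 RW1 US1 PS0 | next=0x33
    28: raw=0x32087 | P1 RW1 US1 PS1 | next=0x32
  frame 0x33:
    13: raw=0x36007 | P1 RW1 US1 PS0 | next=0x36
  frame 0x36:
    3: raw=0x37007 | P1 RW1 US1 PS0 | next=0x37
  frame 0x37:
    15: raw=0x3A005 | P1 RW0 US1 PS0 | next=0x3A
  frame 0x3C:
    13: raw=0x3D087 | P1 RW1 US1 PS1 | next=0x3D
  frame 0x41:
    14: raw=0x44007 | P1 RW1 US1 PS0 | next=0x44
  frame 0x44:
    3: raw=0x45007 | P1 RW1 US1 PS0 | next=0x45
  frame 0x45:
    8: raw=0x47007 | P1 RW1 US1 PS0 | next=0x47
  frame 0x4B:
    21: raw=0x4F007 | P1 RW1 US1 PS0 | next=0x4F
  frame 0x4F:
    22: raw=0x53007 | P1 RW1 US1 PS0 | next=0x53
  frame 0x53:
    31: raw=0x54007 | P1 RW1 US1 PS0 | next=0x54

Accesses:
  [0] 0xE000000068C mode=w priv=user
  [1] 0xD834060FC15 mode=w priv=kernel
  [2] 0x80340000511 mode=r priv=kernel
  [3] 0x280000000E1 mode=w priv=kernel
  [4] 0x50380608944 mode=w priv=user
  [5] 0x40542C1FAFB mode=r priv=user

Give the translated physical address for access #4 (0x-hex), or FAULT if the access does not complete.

Per-access translation:
#0 VA=0xE000000068C (w,user):
  L0 @0x2F[28] → 0x32087  P=1,RW=1,US=1,PS=1
  ⇒ phys 0x3268C (huge @L0)  [1 reads]
#1 VA=0xD834060FC15 (w,kernel):
  L0 @0x2F[27] → 0x33007  P=1,RW=1,US=1,PS=0
  L1 @0x33[13] → 0x36007  P=1,RW=1,US=1,PS=0
  L2 @0x36[3] → 0x37007  P=1,RW=1,US=1,PS=0
  L3 @0x37[15] → 0x3A005  P=1,RW=0,US=1,PS=0
  ⇒ fault: PROTECTION_VIOLATION  — 4 lookups
#2 VA=0x80340000511 (r,kernel):
  L0 @0x2F[16] → 0x3C007  P=1,RW=1,US=1,PS=0
  L1 @0x3C[13] → 0x3D087  P=1,RW=1,US=1,PS=1
  ⇒ phys 0x3D511 (huge @L1)  [2 reads]
#3 VA=0x280000000E1 (w,kernel):
  L0 @0x2F[5] → 0x3F087  P=1,RW=1,US=1,PS=1
  ⇒ phys 0x3F0E1 (huge @L0)  [1 reads]
#4 VA=0x50380608944 (w,user):
  L0 @0x2F[10] → 0x41007  P=1,RW=1,US=1,PS=0
  L1 @0x41[14] → 0x44007  P=1,RW=1,US=1,PS=0
  L2 @0x44[3] → 0x45007  P=1,RW=1,US=1,PS=0
  L3 @0x45[8] → 0x47007  P=1,RW=1,US=1,PS=0
  ⇒ phys 0x47944  [4 reads]
#5 VA=0x40542C1FAFB (r,user):
  L0 @0x2F[8] → 0x4B007  P=1,RW=1,US=1,PS=0
  L1 @0x4B[21] → 0x4F007  P=1,RW=1,US=1,PS=0
  L2 @0x4F[22] → 0x53007  P=1,RW=1,US=1,PS=0
  L3 @0x53[31] → 0x54007  P=1,RW=1,US=1,PS=0
  ⇒ phys 0x54AFB  [4 reads]

Access #4 PA: 0x47944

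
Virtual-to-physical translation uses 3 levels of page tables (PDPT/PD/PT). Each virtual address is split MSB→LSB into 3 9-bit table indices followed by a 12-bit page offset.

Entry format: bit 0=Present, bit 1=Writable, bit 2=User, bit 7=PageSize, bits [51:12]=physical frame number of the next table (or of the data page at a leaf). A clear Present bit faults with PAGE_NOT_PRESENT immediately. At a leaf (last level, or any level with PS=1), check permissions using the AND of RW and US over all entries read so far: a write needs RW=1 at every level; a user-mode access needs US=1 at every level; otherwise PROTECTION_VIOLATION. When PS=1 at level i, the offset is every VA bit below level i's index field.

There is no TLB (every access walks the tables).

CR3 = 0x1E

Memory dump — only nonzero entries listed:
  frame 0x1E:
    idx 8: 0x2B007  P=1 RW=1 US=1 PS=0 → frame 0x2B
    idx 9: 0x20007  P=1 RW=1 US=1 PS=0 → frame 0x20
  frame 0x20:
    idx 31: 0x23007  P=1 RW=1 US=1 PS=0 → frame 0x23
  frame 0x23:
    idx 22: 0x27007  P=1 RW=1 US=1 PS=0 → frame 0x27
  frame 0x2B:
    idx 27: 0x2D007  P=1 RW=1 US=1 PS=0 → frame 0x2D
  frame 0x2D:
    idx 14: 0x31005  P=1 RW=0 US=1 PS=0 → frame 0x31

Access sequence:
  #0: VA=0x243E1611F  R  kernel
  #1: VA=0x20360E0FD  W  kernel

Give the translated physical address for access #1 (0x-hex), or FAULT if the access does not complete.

Per-access translation:
#0 VA=0x243E1611F (r,kernel):
  L0: frame=0x1E idx=9 entry=0x20007 [P=1 RW=1 US=1 PS=0]
  L1: frame=0x20 idx=31 entry=0x23007 [P=1 RW=1 US=1 PS=0]
  L2: frame=0x23 idx=22 entry=0x27007 [P=1 RW=1 US=1 PS=0]
  → PA=0x2711F  (3 entries read)
#1 VA=0x20360E0FD (w,kernel):
  L0: frame=0x1E idx=8 entry=0x2B007 [P=1 RW=1 US=1 PS=0]
  L1: frame=0x2B idx=27 entry=0x2D007 [P=1 RW=1 US=1 PS=0]
  L2: frame=0x2D idx=14 entry=0x31005 [P=1 RW=0 US=1 PS=0]
  ⇒ fault: PROTECTION_VIOLATION  — 3 lookups

Access #1 PA: FAULT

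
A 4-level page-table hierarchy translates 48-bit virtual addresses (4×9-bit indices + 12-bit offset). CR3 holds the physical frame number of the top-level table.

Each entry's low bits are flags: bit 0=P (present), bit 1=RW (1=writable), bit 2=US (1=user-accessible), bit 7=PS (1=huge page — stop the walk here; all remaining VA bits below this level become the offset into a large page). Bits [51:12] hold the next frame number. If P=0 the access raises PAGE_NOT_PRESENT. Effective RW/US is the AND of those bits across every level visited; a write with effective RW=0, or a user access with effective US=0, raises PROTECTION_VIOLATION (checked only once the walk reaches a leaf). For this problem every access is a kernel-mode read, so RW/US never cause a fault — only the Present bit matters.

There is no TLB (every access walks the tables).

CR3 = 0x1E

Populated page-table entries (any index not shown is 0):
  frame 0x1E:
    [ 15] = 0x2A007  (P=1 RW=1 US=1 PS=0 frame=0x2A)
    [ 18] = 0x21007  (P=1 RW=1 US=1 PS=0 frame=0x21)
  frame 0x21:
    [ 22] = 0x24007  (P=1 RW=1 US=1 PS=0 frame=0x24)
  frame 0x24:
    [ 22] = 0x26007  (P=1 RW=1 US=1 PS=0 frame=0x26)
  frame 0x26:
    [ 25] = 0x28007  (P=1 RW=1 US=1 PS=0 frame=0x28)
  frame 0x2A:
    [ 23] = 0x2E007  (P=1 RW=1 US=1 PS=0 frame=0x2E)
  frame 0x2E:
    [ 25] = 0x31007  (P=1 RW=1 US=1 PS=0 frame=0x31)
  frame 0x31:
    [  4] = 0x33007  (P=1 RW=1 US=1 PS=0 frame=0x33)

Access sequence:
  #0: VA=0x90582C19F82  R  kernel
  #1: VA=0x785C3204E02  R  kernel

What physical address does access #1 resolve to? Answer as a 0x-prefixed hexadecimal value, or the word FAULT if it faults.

Trace:
#0 VA=0x90582C19F82 (r,kernel):
  [0] read 0x1E idx=18: raw=0x21007 flags P=1 W=1 U=1 S=0
  [1] read 0x21 idx=22: raw=0x24007 flags P=1 W=1 U=1 S=0
  [2] read 0x24 idx=22: raw=0x26007 flags P=1 W=1 U=1 S=0
  [3] read 0x26 idx=25: raw=0x28007 flags P=1 W=1 U=1 S=0
  ✓ 0x28F82  — 4 lookups
#1 VA=0x785C3204E02 (r,kernel):
  [0] read 0x1E idx=15: raw=0x2A007 flags P=1 W=1 U=1 S=0
  [1] read 0x2A idx=23: raw=0x2E007 flags P=1 W=1 U=1 S=0
  [2] read 0x2E idx=25: raw=0x31007 flags P=1 W=1 U=1 S=0
  [3] read 0x31 idx=4: raw=0x33007 flags P=1 W=1 U=1 S=0
  ✓ 0x33E02  — 4 lookups

Access #1 PA: 0x33E02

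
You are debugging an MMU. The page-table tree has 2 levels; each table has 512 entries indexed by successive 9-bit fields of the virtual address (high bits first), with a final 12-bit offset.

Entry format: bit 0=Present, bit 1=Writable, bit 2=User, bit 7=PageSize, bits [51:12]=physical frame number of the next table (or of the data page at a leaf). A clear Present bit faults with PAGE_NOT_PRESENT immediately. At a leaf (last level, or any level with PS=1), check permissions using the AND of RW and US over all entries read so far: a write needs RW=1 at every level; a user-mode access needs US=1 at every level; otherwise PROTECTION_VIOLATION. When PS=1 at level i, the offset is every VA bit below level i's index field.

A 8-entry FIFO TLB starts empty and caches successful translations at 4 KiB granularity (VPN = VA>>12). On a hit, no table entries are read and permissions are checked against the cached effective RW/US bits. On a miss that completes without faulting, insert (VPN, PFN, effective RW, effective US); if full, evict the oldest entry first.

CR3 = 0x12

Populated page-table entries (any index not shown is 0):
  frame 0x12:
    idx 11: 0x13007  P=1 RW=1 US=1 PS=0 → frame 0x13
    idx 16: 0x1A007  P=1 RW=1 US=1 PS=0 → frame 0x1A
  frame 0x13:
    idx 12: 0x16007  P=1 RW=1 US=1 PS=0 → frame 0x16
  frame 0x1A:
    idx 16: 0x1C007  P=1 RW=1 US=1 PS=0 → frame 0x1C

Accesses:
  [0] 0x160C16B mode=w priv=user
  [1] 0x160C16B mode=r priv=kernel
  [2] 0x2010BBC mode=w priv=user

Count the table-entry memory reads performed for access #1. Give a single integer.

Trace:
#0 VA=0x160C16B (w,user):
  lvl0: tbl 0x12, slot 11 ⇒ 0x13007 (P1/RW1/US1/PS0)
  lvl1: tbl 0x13, slot 12 ⇒ 0x16007 (P1/RW1/US1/PS0)
  ⇒ phys 0x1616B  [2 reads]
#1 VA=0x160C16B (r,kernel):
  TLB hit vpn=0x160C → PA=0x1616B
#2 VA=0x2010BBC (w,user):
  lvl0: tbl 0x12, slot 16 ⇒ 0x1A007 (P1/RW1/US1/PS0)
  lvl1: tbl 0x1A, slot 16 ⇒ 0x1C007 (P1/RW1/US1/PS0)
  ⇒ phys 0x1CBBC  [2 reads]

Entries read for #1: 0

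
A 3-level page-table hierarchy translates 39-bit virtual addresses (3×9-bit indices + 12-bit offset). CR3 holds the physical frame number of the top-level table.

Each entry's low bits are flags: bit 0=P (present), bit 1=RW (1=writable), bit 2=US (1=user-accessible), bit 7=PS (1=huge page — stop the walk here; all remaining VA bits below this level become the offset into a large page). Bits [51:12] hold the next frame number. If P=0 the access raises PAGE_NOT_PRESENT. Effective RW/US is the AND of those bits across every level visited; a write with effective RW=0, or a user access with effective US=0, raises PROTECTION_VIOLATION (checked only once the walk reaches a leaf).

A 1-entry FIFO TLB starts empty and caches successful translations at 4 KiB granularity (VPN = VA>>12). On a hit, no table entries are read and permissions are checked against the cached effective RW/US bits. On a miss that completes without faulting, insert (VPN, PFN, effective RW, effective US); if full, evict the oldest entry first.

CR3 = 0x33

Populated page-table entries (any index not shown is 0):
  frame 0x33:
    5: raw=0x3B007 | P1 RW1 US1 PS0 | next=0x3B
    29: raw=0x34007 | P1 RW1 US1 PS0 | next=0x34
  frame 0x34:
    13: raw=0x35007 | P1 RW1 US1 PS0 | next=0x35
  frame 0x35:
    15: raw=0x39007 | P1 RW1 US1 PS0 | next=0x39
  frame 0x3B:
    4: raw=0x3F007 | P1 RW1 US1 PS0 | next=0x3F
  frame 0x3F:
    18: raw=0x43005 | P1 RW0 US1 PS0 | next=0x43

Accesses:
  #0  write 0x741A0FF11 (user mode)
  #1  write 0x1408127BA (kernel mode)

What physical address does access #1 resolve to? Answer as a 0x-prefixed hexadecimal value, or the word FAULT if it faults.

Trace:
#0 VA=0x741A0FF11 (w,user):
  [0] read 0x33 idx=29: raw=0x34007 flags P=1 W=1 U=1 S=0
  [1] read 0x34 idx=13: raw=0x35007 flags P=1 W=1 U=1 S=0
  [2] read 0x35 idx=15: raw=0x39007 flags P=1 W=1 U=1 S=0
  → PA=0x39F11  (3 entries read)
#1 VA=0x1408127BA (w,kernel):
  [0] read 0x33 idx=5: raw=0x3B007 flags P=1 W=1 U=1 S=0
  [1] read 0x3B idx=4: raw=0x3F007 flags P=1 W=1 U=1 S=0
  [2] read 0x3F idx=18: raw=0x43005 flags P=1 W=0 U=1 S=0
  → PROTECTION_VIOLATION  (3 entries read)

Access #1 PA: FAULT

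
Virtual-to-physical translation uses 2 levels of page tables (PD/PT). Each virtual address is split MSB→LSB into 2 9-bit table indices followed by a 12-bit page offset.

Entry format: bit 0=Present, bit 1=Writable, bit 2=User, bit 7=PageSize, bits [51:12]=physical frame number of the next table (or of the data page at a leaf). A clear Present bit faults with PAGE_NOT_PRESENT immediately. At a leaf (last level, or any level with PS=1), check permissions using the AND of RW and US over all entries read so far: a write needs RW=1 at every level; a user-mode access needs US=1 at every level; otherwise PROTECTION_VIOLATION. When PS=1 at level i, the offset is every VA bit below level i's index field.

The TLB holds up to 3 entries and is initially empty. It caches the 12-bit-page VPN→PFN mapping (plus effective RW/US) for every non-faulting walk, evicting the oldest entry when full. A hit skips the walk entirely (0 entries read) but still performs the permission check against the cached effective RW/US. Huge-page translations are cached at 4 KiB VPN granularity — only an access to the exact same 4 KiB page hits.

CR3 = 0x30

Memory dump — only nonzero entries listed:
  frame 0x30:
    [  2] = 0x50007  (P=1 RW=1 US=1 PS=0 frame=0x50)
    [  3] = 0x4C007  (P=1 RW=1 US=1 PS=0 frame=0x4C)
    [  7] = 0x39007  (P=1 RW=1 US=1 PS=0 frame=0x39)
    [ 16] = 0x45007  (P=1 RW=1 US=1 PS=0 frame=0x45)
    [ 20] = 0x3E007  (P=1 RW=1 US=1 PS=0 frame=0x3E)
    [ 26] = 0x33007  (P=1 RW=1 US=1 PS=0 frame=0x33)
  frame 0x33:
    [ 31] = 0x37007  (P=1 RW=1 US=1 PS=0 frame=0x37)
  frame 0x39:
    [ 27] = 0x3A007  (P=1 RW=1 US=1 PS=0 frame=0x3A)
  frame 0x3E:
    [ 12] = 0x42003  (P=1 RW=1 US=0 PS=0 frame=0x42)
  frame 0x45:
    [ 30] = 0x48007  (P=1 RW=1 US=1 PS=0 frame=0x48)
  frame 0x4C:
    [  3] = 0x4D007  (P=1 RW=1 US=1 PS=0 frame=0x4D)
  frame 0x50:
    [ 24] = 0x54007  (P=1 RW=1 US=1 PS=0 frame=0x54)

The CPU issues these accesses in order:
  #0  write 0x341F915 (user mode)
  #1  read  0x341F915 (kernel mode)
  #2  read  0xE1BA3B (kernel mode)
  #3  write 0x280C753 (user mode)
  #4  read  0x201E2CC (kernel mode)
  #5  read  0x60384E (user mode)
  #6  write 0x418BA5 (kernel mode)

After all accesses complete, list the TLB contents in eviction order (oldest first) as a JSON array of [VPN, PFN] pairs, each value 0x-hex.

Trace:
#0 VA=0x341F915 (w,user):
  lvl0: tbl 0x30, slot 26 ⇒ 0x33007 (P1/RW1/US1/PS0)
  lvl1: tbl 0x33, slot 31 ⇒ 0x37007 (P1/RW1/US1/PS0)
  ✓ 0x37915  — 2 lookups
#1 VA=0x341F915 (r,kernel):
  TLB hit vpn=0x341F → PA=0x37915
#2 VA=0xE1BA3B (r,kernel):
  lvl0: tbl 0x30, slot 7 ⇒ 0x39007 (P1/RW1/US1/PS0)
  lvl1: tbl 0x39, slot 27 ⇒ 0x3A007 (P1/RW1/US1/PS0)
  ✓ 0x3AA3B  — 2 lookups
#3 VA=0x280C753 (w,user):
  lvl0: tbl 0x30, slot 20 ⇒ 0x3E007 (P1/RW1/US1/PS0)
  lvl1: tbl 0x3E, slot 12 ⇒ 0x42003 (P1/RW1/US0/PS0)
  → PROTECTION_VIOLATION  (2 entries read)
#4 VA=0x201E2CC (r,kernel):
  lvl0: tbl 0x30, slot 16 ⇒ 0x45007 (P1/RW1/US1/PS0)
  lvl1: tbl 0x45, slot 30 ⇒ 0x48007 (P1/RW1/US1/PS0)
  ✓ 0x482CC  — 2 lookups
#5 VA=0x60384E (r,user):
  lvl0: tbl 0x30, slot 3 ⇒ 0x4C007 (P1/RW1/US1/PS0)
  lvl1: tbl 0x4C, slot 3 ⇒ 0x4D007 (P1/RW1/US1/PS0)
  ✓ 0x4D84E  — 2 lookups
#6 VA=0x418BA5 (w,kernel):
  lvl0: tbl 0x30, slot 2 ⇒ 0x50007 (P1/RW1/US1/PS0)
  lvl1: tbl 0x50, slot 24 ⇒ 0x54007 (P1/RW1/US1/PS0)
  ✓ 0x54BA5  — 2 lookups

TLB: [["0x201E", "0x48"], ["0x603", "0x4D"], ["0x418", "0x54"]]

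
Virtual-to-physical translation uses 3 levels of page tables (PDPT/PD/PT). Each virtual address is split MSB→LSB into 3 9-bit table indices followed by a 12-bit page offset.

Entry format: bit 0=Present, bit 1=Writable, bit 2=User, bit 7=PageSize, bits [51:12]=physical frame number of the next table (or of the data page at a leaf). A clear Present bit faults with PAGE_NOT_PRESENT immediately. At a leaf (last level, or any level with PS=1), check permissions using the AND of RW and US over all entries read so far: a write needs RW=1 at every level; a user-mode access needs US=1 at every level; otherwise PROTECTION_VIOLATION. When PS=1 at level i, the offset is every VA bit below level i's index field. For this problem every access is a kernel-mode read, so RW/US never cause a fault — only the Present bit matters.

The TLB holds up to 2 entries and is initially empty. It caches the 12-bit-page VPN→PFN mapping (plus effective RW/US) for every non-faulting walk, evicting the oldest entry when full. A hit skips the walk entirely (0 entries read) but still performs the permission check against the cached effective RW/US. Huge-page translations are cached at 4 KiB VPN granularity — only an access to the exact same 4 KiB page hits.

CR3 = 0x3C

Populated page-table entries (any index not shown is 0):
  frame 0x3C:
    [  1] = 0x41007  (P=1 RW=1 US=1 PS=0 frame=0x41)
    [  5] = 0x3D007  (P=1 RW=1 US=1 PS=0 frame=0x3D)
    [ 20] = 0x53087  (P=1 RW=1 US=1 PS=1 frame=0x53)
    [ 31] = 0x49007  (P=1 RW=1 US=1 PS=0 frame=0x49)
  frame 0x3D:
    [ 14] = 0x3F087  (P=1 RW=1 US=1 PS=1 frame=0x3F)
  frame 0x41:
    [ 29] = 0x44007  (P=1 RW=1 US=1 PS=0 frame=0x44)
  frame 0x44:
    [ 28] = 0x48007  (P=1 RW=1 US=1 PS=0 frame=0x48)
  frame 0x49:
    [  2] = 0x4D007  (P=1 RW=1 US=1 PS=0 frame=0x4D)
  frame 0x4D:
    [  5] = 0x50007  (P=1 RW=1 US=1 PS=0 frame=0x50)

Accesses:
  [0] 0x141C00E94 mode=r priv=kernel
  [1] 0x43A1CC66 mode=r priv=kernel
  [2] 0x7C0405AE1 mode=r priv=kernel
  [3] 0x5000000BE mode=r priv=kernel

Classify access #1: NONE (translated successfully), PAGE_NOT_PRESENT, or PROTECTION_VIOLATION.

Trace:
#0 VA=0x141C00E94 (r,kernel):
  [0] read 0x3C idx=5: raw=0x3D007 flags P=1 W=1 U=1 S=0
  [1] read 0x3D idx=14: raw=0x3F087 flags P=1 W=1 U=1 S=1
  → PA=0x3FE94 (huge @L1)  (2 entries read)
#1 VA=0x43A1CC66 (r,kernel):
  [0] read 0x3C idx=1: raw=0x41007 flags P=1 W=1 U=1 S=0
  [1] read 0x41 idx=29: raw=0x44007 flags P=1 W=1 U=1 S=0
  [2] read 0x44 idx=28: raw=0x48007 flags P=1 W=1 U=1 S=0
  → PA=0x48C66  (3 entries read)
#2 VA=0x7C0405AE1 (r,kernel):
  [0] read 0x3C idx=31: raw=0x49007 flags P=1 W=1 U=1 S=0
  [1] read 0x49 idx=2: raw=0x4D007 flags P=1 W=1 U=1 S=0
  [2] read 0x4D idx=5: raw=0x50007 flags P=1 W=1 U=1 S=0
  → PA=0x50AE1  (3 entries read)
#3 VA=0x5000000BE (r,kernel):
  [0] read 0x3C idx=20: raw=0x53087 flags P=1 W=1 U=1 S=1
  → PA=0x530BE (huge @L0)  (1 entries read)

Access #1 fault: NONE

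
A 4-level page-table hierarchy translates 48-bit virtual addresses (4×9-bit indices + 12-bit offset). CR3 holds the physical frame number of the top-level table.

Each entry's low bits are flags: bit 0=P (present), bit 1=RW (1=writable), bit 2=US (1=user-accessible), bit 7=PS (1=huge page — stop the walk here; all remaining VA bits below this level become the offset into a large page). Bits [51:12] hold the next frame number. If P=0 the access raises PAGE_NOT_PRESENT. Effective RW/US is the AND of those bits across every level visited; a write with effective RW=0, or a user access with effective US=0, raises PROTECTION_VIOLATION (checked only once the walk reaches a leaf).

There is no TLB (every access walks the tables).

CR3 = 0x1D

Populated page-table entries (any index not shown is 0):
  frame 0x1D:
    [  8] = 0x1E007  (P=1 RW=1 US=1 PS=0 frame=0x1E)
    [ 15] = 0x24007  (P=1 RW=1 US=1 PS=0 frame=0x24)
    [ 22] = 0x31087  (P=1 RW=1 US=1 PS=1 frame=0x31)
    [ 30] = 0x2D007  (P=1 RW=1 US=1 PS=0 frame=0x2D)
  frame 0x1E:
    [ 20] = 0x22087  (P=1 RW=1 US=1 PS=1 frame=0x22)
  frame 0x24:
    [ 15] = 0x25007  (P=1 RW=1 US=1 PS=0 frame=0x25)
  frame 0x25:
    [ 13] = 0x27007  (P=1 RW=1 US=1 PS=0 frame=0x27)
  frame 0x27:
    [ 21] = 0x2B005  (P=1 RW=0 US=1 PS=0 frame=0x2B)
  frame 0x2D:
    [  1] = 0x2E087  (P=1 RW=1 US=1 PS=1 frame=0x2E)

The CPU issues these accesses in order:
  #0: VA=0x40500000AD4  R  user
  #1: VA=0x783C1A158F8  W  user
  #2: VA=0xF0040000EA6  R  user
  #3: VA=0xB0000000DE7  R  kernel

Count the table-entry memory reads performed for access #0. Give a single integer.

Walk each access:
#0 VA=0x40500000AD4 (r,user):
  lvl0: tbl 0x1D, slot 8 ⇒ 0x1E007 (P1/RW1/US1/PS0)
  lvl1: tbl 0x1E, slot 20 ⇒ 0x22087 (P1/RW1/US1/PS1)
  → PA=0x22AD4 (huge @L1)  (2 entries read)
#1 VA=0x783C1A158F8 (w,user):
  lvl0: tbl 0x1D, slot 15 ⇒ 0x24007 (P1/RW1/US1/PS0)
  lvl1: tbl 0x24, slot 15 ⇒ 0x25007 (P1/RW1/US1/PS0)
  lvl2: tbl 0x25, slot 13 ⇒ 0x27007 (P1/RW1/US1/PS0)
  lvl3: tbl 0x27, slot 21 ⇒ 0x2B005 (P1/RW0/US1/PS0)
  ⇒ fault: PROTECTION_VIOLATION  — 4 lookups
#2 VA=0xF0040000EA6 (r,user):
  lvl0: tbl 0x1D, slot 30 ⇒ 0x2D007 (P1/RW1/US1/PS0)
  lvl1: tbl 0x2D, slot 1 ⇒ 0x2E087 (P1/RW1/US1/PS1)
  → PA=0x2EEA6 (huge @L1)  (2 entries read)
#3 VA=0xB0000000DE7 (r,kernel):
  lvl0: tbl 0x1D, slot 22 ⇒ 0x31087 (P1/RW1/US1/PS1)
  → PA=0x31DE7 (huge @L0)  (1 entries read)

Entries read for #0: 2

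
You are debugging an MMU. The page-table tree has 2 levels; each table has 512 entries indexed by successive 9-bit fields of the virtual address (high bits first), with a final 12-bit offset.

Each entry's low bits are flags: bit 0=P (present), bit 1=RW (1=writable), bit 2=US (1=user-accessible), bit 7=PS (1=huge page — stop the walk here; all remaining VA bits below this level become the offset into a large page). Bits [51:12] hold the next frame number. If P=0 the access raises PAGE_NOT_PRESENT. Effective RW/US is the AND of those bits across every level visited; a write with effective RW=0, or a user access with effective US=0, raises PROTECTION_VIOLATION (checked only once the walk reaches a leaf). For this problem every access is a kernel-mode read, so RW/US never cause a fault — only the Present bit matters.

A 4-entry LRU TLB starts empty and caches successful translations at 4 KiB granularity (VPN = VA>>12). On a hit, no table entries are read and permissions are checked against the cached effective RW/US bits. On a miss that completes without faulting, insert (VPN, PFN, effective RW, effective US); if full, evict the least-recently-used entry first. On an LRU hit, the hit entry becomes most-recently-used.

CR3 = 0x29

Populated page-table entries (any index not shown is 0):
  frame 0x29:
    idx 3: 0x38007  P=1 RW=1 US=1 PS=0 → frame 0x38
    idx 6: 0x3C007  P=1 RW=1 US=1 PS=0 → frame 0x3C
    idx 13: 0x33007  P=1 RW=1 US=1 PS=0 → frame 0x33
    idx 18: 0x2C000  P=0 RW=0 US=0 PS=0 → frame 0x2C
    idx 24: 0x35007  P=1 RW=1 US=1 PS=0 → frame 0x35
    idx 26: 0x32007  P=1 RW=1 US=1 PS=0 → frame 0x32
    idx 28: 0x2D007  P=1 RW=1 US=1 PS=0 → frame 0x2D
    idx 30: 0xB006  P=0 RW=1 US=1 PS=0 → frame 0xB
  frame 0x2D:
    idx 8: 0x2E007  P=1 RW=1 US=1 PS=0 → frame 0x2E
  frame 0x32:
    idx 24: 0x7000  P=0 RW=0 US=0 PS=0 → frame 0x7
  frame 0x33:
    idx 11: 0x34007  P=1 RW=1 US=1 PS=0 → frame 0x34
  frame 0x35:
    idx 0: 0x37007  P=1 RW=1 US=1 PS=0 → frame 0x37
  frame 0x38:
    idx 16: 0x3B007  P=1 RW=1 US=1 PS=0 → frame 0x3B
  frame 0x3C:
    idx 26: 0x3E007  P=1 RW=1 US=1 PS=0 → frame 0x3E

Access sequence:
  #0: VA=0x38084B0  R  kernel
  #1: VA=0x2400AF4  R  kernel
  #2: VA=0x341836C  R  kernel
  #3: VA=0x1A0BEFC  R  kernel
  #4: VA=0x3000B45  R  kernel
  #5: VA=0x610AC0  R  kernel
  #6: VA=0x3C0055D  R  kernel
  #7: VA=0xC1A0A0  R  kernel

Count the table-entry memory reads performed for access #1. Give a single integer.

Per-access translation:
#0 VA=0x38084B0 (r,kernel):
  L0: frame=0x29 idx=28 entry=0x2D007 [P=1 RW=1 US=1 PS=0]
  L1: frame=0x2D idx=8 entry=0x2E007 [P=1 RW=1 US=1 PS=0]
  → PA=0x2E4B0  (2 entries read)
#1 VA=0x2400AF4 (r,kernel):
  L0: frame=0x29 idx=18 entry=0x2C000 [P=0 RW=0 US=0 PS=0]
  ⇒ fault: PAGE_NOT_PRESENT  — 1 lookups
#2 VA=0x341836C (r,kernel):
  L0: frame=0x29 idx=26 entry=0x32007 [P=1 RW=1 US=1 PS=0]
  L1: frame=0x32 idx=24 entry=0x7000 [P=0 RW=0 US=0 PS=0]
  ⇒ fault: PAGE_NOT_PRESENT  — 2 lookups
#3 VA=0x1A0BEFC (r,kernel):
  L0: frame=0x29 idx=13 entry=0x33007 [P=1 RW=1 US=1 PS=0]
  L1: frame=0x33 idx=11 entry=0x34007 [P=1 RW=1 US=1 PS=0]
  → PA=0x34EFC  (2 entries read)
#4 VA=0x3000B45 (r,kernel):
  L0: frame=0x29 idx=24 entry=0x35007 [P=1 RW=1 US=1 PS=0]
  L1: frame=0x35 idx=0 entry=0x37007 [P=1 RW=1 US=1 PS=0]
  → PA=0x37B45  (2 entries read)
#5 VA=0x610AC0 (r,kernel):
  L0: frame=0x29 idx=3 entry=0x38007 [P=1 RW=1 US=1 PS=0]
  L1: frame=0x38 idx=16 entry=0x3B007 [P=1 RW=1 US=1 PS=0]
  → PA=0x3BAC0  (2 entries read)
#6 VA=0x3C0055D (r,kernel):
  L0: frame=0x29 idx=30 entry=0xB006 [P=0 RW=1 US=1 PS=0]
  ⇒ fault: PAGE_NOT_PRESENT  — 1 lookups
#7 VA=0xC1A0A0 (r,kernel):
  L0: frame=0x29 idx=6 entry=0x3C007 [P=1 RW=1 US=1 PS=0]
  L1: frame=0x3C idx=26 entry=0x3E007 [P=1 RW=1 US=1 PS=0]
  → PA=0x3E0A0  (2 entries read)

Entries read for #1: 1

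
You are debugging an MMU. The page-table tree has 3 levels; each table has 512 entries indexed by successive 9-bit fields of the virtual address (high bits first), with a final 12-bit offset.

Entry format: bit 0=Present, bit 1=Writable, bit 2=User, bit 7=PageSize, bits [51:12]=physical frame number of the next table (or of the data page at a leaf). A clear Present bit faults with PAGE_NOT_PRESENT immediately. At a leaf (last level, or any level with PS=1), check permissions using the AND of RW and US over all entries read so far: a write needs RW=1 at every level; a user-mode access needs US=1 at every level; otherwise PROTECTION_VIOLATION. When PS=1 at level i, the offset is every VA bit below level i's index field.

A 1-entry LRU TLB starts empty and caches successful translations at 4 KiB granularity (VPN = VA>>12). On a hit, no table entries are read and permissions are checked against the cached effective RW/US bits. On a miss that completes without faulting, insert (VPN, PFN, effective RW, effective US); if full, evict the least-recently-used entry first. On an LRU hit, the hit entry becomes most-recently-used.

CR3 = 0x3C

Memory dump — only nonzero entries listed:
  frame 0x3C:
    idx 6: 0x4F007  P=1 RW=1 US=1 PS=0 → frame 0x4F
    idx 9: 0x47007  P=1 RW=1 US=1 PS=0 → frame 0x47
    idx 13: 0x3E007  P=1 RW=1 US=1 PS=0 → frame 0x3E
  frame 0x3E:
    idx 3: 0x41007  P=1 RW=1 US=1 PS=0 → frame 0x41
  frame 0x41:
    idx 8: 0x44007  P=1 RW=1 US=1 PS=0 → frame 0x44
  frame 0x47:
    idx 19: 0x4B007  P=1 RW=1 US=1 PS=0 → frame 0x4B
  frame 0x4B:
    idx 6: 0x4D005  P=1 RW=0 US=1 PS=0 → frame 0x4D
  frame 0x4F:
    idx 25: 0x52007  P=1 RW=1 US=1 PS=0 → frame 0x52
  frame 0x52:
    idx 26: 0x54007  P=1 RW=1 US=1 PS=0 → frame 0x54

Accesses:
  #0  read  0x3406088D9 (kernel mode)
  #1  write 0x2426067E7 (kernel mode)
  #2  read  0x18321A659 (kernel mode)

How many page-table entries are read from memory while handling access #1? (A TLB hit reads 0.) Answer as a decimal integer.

Trace:
#0 VA=0x3406088D9 (r,kernel):
  lvl0: tbl 0x3C, slot 13 ⇒ 0x3E007 (P1/RW1/US1/PS0)
  lvl1: tbl 0x3E, slot 3 ⇒ 0x41007 (P1/RW1/US1/PS0)
  lvl2: tbl 0x41, slot 8 ⇒ 0x44007 (P1/RW1/US1/PS0)
  ✓ 0x448D9  — 3 lookups
#1 VA=0x2426067E7 (w,kernel):
  lvl0: tbl 0x3C, slot 9 ⇒ 0x47007 (P1/RW1/US1/PS0)
  lvl1: tbl 0x47, slot 19 ⇒ 0x4B007 (P1/RW1/US1/PS0)
  lvl2: tbl 0x4B, slot 6 ⇒ 0x4D005 (P1/RW0/US1/PS0)
  → PROTECTION_VIOLATION  (3 entries read)
#2 VA=0x18321A659 (r,kernel):
  lvl0: tbl 0x3C, slot 6 ⇒ 0x4F007 (P1/RW1/US1/PS0)
  lvl1: tbl 0x4F, slot 25 ⇒ 0x52007 (P1/RW1/US1/PS0)
  lvl2: tbl 0x52, slot 26 ⇒ 0x54007 (P1/RW1/US1/PS0)
  ✓ 0x54659  — 3 lookups

Entries read for #1: 3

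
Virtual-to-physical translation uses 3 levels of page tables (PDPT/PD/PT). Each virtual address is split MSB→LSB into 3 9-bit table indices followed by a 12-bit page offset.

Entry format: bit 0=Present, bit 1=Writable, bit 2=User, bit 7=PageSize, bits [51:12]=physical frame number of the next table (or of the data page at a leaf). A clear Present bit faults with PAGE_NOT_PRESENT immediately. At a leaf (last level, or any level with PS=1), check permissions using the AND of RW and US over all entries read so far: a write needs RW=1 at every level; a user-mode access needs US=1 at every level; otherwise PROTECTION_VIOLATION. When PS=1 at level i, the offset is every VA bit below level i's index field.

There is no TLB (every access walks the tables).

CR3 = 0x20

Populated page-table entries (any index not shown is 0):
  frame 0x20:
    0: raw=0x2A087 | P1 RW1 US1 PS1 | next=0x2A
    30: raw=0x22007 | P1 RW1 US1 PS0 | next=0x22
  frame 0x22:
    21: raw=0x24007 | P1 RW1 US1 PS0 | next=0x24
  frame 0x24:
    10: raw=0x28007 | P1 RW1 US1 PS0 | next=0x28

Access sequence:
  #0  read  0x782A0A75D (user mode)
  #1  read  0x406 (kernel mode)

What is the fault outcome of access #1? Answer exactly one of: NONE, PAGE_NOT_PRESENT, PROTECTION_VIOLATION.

Per-access translation:
#0 VA=0x782A0A75D (r,user):
  L0: frame=0x20 idx=30 entry=0x22007 [P=1 RW=1 US=1 PS=0]
  L1: frame=0x22 idx=21 entry=0x24007 [P=1 RW=1 US=1 PS=0]
  L2: frame=0x24 idx=10 entry=0x28007 [P=1 RW=1 US=1 PS=0]
  ⇒ phys 0x2875D  [3 reads]
#1 VA=0x406 (r,kernel):
  L0: frame=0x20 idx=0 entry=0x2A087 [P=1 RW=1 US=1 PS=1]
  ⇒ phys 0x2A406 (huge @L0)  [1 reads]

Access #1 fault: NONE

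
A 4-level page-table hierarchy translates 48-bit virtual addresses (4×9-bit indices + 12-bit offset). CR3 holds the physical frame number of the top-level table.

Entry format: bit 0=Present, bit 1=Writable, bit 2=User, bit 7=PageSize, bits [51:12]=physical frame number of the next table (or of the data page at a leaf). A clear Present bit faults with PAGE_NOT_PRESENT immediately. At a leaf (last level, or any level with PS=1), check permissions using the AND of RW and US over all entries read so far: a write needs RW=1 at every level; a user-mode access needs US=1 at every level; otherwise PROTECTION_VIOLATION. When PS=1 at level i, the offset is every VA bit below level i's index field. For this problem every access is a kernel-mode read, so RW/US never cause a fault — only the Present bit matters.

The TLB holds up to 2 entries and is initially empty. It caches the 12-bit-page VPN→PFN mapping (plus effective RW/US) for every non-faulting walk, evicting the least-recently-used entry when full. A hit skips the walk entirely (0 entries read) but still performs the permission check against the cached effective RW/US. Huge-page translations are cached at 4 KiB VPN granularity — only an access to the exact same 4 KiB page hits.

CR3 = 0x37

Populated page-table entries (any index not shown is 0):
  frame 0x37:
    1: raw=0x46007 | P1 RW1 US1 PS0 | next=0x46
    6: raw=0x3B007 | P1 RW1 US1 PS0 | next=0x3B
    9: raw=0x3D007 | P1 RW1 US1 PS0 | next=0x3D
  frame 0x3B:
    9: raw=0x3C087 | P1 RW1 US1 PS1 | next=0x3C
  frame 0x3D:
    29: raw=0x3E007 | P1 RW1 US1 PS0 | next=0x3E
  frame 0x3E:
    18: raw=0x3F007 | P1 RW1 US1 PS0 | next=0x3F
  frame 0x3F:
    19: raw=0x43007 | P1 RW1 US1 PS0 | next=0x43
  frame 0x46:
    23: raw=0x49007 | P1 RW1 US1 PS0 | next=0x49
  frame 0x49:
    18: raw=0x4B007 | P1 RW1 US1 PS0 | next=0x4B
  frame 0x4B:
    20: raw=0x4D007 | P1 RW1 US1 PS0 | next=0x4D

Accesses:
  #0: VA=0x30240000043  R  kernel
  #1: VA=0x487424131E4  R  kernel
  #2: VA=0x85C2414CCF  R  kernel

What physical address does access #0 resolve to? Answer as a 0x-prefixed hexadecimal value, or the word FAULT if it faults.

Trace:
#0 VA=0x30240000043 (r,kernel):
  lvl0: tbl 0x37, slot 6 ⇒ 0x3B007 (P1/RW1/US1/PS0)
  lvl1: tbl 0x3B, slot 9 ⇒ 0x3C087 (P1/RW1/US1/PS1)
  ⇒ phys 0x3C043 (huge @L1)  [2 reads]
#1 VA=0x487424131E4 (r,kernel):
  lvl0: tbl 0x37, slot 9 ⇒ 0x3D007 (P1/RW1/US1/PS0)
  lvl1: tbl 0x3D, slot 29 ⇒ 0x3E007 (P1/RW1/US1/PS0)
  lvl2: tbl 0x3E, slot 18 ⇒ 0x3F007 (P1/RW1/US1/PS0)
  lvl3: tbl 0x3F, slot 19 ⇒ 0x43007 (P1/RW1/US1/PS0)
  ⇒ phys 0x431E4  [4 reads]
#2 VA=0x85C2414CCF (r,kernel):
  lvl0: tbl 0x37, slot 1 ⇒ 0x46007 (P1/RW1/US1/PS0)
  lvl1: tbl 0x46, slot 23 ⇒ 0x49007 (P1/RW1/US1/PS0)
  lvl2: tbl 0x49, slot 18 ⇒ 0x4B007 (P1/RW1/US1/PS0)
  lvl3: tbl 0x4B, slot 20 ⇒ 0x4D007 (P1/RW1/US1/PS0)
  ⇒ phys 0x4DCCF  [4 reads]

Access #0 PA: 0x3C043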